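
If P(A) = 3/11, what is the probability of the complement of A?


P(A') = 1 - P(A) = 1 - 3/11 = 8/11

8/11


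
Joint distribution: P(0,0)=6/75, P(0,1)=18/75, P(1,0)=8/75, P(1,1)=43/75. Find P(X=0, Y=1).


Read from table: P(X=0, Y=1) = 18/75 = 6/25

6/25


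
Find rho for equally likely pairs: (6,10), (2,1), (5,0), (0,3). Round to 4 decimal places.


Cov(X,Y) = 4.1250, Var(X) = 5.6875, Var(Y) = 15.2500
rho = Cov/(sqrt(VarX)*sqrt(VarY)) = 0.4429

0.4429


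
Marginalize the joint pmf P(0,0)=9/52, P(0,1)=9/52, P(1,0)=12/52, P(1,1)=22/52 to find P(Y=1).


P(Y=1) = P(0,1)+P(1,1) = 9/52 + 22/52 = 31/52

31/52


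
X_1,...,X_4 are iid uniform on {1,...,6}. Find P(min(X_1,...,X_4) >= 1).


P(min >= 1) = P(all X_i >= 1) = (P(X_1 >= 1))^4
= (6/6)^4 = 1^4 = 1

1


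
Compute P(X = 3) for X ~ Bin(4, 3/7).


P(X=3) = C(4,3) * p^3 * (1-p)^1
= 4 * 27/343 * 4/7
= 432/2401

432/2401


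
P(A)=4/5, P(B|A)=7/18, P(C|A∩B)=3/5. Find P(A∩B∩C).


P(A∩B∩C) = P(A) * P(B|A) * P(C|A∩B)
= 4/5 * 7/18 * 3/5
= 14/45 * 3/5 = 14/75

14/75


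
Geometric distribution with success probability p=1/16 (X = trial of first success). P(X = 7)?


P(X=7) = (1-p)^6 * p = (15/16)^6 * 1/16
= 11390625/16777216 * 1/16 = 11390625/268435456

11390625/268435456


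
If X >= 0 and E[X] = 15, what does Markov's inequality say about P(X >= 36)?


Markov: P(X >= a) <= E[X]/a
P(X >= 36) <= 15/36 = 5/12

5/12


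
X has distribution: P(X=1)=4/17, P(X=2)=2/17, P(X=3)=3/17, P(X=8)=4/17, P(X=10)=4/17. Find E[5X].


E[5X] = sum(g(x)*P(x))
= 5*4/17 + 10*2/17 + 15*3/17 + 40*4/17 + 50*4/17
= 445/17

445/17


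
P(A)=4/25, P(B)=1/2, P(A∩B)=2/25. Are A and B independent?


P(A)*P(B) = 4/25*1/2 = 2/25
P(A∩B) = 2/25, which equals P(A)P(B), so independent

Yes, A and B are independent


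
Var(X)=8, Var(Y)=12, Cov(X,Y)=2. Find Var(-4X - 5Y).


Var(-4X - 5Y) = (-4)^2*Var(X) + (-5)^2*Var(Y) + 2*(-4)*(-5)*Cov(X,Y)
= 16*8 + 25*12 + 40*2
= 128 + 300 + 80 = 508

508


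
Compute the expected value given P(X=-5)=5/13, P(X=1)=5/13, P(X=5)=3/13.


E[X] = sum(x * P(x))
= -5*5/13 + 1*5/13 + 5*3/13
= -5/13

-5/13


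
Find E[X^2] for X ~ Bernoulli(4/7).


For Bernoulli: X in {0,1}
E[X^2] = 0^2*(1-4/7) + 1^2*4/7 = 4/7

4/7


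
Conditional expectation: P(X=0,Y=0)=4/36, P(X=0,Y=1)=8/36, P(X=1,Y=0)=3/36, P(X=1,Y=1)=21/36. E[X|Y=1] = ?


P(Y=1) = 29/36
E[X|Y=1] = (0*8 + 1*21)/29 = 21/29

21/29


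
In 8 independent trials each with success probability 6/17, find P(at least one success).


P(at least one) = 1 - P(none)
P(none) = (1 - 6/17)^8 = (11/17)^8 = 214358881/6975757441
P(at least one) = 1 - 214358881/6975757441 = 6761398560/6975757441

6761398560/6975757441


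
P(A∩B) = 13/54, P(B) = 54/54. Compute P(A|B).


P(A|B) = P(A∩B)/P(B) = (13/54)/(54/54) = 13/54

13/54


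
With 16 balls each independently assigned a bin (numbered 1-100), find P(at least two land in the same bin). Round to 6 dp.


P(all different) = prod((100-i)/100 for i=0..15) = 0.281592
P(at least one match) = 1 - 0.281592 = 0.718408

0.718408


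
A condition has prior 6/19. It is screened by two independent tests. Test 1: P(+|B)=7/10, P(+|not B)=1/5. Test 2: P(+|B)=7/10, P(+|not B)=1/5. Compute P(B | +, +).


After test 1: P(+) = 7/10*6/19 + 1/5*13/19 = 34/95
P(B|+) = (21/95)/(34/95) = 21/34
After test 2 (use post1 as new prior): P(+) = 7/10*21/34 + 1/5*13/34 = 173/340
P(B|+,+) = (147/340)/(173/340) = 147/173

147/173


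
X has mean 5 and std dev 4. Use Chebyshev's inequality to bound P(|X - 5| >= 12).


k = 12/4 = 3
Chebyshev: P(|X-mu| >= k*sigma) <= 1/k^2 = 1/3^2 = 1/9

1/9


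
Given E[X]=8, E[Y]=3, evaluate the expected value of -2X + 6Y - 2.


E[-2X + 6Y - 2] = -2*E[X] + 6*E[Y] - 2
= (-2)*(8) + (6)*(3) + (-2)
= -16 + 18 - 2 = 0

0


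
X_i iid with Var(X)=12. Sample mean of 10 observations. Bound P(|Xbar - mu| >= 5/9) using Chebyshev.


Var(Xbar) = Var(X)/n = 12/10
Chebyshev: P(|Xbar-mu| >= 5/9) <= Var(Xbar)/(5/9)^2 = (6/5)/(25/81) = 486/125
Bound exceeds 1, so trivial bound: 1

1


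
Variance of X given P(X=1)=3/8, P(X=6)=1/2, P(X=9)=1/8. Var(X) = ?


E[X] = 9/2, E[X^2] = 57/2
Var(X) = E[X^2] - (E[X])^2 = 57/2 - (9/2)^2 = 33/4

33/4


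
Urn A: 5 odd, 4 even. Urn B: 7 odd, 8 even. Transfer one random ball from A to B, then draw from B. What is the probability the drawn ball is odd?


P(transfer odd) = 5/9; P(transfer even) = 4/9
If odd transferred: Urn II has 8 odd of 16, so P(odd|odd moved) = 1/2
If even transferred: Urn II has 7 odd of 16, so P(odd|even moved) = 7/16
By total probability: P(odd) = 5/9*1/2 + 4/9*7/16 = 17/36

17/36


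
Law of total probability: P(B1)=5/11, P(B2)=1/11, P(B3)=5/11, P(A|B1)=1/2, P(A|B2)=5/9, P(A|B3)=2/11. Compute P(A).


P(A) = P(A|B1)P(B1) + P(A|B2)P(B2) + P(A|B3)P(B3)
= 1/2*5/11 + 5/9*1/11 + 2/11*5/11
= 5/22 + 5/99 + 10/121 = 785/2178

785/2178


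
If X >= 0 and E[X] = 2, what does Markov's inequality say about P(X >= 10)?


Markov: P(X >= a) <= E[X]/a
P(X >= 10) <= 2/10 = 1/5

1/5


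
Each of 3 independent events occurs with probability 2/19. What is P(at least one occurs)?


P(at least one) = 1 - P(none)
P(none) = (1 - 2/19)^3 = (17/19)^3 = 4913/6859
P(at least one) = 1 - 4913/6859 = 1946/6859

1946/6859


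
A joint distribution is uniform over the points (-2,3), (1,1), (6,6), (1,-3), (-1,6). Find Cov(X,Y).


E[X]=1, E[Y]=13/5, E[XY]=22/5
Cov(X,Y) = E[XY] - E[X]E[Y] = 22/5 - 1*13/5 = 9/5

9/5


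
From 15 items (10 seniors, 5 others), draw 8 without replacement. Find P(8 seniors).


P(X=8) = C(10,8)*C(5,0) / C(15,8)
= 45*1 / 6435
= 45/6435 = 1/143

1/143


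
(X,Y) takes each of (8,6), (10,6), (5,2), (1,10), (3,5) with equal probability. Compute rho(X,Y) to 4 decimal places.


Cov(X,Y) = -2.7200, Var(X) = 10.6400, Var(Y) = 6.5600
rho = Cov/(sqrt(VarX)*sqrt(VarY)) = -0.3256

-0.3256


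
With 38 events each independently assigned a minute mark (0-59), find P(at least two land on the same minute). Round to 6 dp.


P(all different) = prod((60-i)/60 for i=0..37) = 0.000000
P(at least one match) = 1 - 0.000000 = 1.000000

1.000000


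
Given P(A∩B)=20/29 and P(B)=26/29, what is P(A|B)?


P(A|B) = P(A∩B)/P(B) = (20/29)/(26/29) = 20/26 = 10/13

10/13


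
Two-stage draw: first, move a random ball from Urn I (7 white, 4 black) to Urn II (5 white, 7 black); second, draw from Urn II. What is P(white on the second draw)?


P(transfer white) = 7/11; P(transfer black) = 4/11
If white transferred: Urn II has 6 white of 13, so P(white|white moved) = 6/13
If black transferred: Urn II has 5 white of 13, so P(white|black moved) = 5/13
By total probability: P(white) = 7/11*6/13 + 4/11*5/13 = 62/143

62/143


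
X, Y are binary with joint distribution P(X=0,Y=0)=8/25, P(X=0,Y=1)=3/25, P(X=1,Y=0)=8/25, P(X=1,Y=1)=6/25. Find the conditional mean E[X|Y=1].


P(Y=1) = 9/25
E[X|Y=1] = (0*3 + 1*6)/9 = 6/9 = 2/3

2/3


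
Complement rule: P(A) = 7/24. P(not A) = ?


P(A') = 1 - P(A) = 1 - 7/24 = 17/24

17/24


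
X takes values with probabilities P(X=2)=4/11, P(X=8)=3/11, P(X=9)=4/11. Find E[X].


E[X] = sum(x * P(x))
= 2*4/11 + 8*3/11 + 9*4/11
= 68/11

68/11


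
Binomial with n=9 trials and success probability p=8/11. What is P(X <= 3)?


P(X<=3) = P(X=0) + P(X=1) + P(X=2) + P(X=3)
= 19683/2357947691 + 472392/2357947691 + 5038848/2357947691 + 31352832/2357947691
= 36883755/2357947691

36883755/2357947691


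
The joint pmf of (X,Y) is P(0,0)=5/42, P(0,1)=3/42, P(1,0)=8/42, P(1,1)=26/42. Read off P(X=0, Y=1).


Read from table: P(X=0, Y=1) = 3/42 = 1/14

1/14


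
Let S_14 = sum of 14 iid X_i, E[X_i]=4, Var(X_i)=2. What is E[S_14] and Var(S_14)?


E[S_n] = n*mu = 14*4 = 56
Var(S_n) = n*sigma^2 = 14*2 = 28

E[S_14]=56, Var(S_14)=28


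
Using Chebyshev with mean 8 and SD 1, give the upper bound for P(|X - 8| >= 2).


k = 2/1 = 2
Chebyshev: P(|X-mu| >= k*sigma) <= 1/k^2 = 1/2^2 = 1/4

1/4


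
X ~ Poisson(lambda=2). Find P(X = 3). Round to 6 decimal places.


P(X=3) = e^(-2) * 2^3 / 3!
≈ 0.1353352832 * 8 / 6
≈ 0.180447

0.180447


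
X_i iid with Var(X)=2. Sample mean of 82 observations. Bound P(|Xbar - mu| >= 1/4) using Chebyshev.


Var(Xbar) = Var(X)/n = 2/82
Chebyshev: P(|Xbar-mu| >= 1/4) <= Var(Xbar)/(1/4)^2 = (1/41)/(1/16) = 16/41

16/41


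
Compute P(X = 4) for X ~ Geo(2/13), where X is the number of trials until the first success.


P(X=4) = (1-p)^3 * p = (11/13)^3 * 2/13
= 1331/2197 * 2/13 = 2662/28561

2662/28561


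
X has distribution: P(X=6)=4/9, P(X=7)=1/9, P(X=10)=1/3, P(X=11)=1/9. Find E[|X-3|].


E[|X-3|] = sum(g(x)*P(x))
= 3*4/9 + 4*1/9 + 7*1/3 + 8*1/9
= 5

5


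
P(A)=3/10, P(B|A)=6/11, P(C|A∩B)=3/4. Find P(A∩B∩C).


P(A∩B∩C) = P(A) * P(B|A) * P(C|A∩B)
= 3/10 * 6/11 * 3/4
= 9/55 * 3/4 = 27/220

27/220


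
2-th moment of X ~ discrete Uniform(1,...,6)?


E[X^2] = (1/6) * sum(x^2 for x=1..6)
= 91/6

91/6


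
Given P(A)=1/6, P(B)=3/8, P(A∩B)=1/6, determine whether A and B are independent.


P(A)*P(B) = 1/6*3/8 = 1/16
P(A∩B) = 1/6 != 1/16, so not independent

No, A and B are not independent


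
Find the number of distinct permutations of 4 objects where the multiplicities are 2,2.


4! = 24
Denominator: 2!=2 * 2!=2
Coefficient = 24 / 4 = 6

6


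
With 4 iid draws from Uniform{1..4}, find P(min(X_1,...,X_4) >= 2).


P(min >= 2) = P(all X_i >= 2) = (P(X_1 >= 2))^4
= (3/4)^4 = 81/256

81/256


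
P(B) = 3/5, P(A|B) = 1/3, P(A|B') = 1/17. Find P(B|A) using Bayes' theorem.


P(A) = P(A|B)P(B) + P(A|B')P(B') = 1/3*3/5 + 1/17*2/5 = 19/85
P(B|A) = P(A|B)P(B)/P(A) = (1/5)/(19/85) = 17/19

17/19


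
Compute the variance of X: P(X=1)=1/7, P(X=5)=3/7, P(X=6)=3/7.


E[X] = 34/7, E[X^2] = 184/7
Var(X) = E[X^2] - (E[X])^2 = 184/7 - (34/7)^2 = 132/49

132/49


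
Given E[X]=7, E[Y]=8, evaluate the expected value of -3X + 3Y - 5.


E[-3X + 3Y - 5] = -3*E[X] + 3*E[Y] - 5
= (-3)*(7) + (3)*(8) + (-5)
= -21 + 24 - 5 = -2

-2


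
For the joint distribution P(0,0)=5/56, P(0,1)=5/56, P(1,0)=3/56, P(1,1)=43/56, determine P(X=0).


P(X=0) = P(0,0)+P(0,1) = 5/56 + 5/56 = 10/56 = 5/28

5/28


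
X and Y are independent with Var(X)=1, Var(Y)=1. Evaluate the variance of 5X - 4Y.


Independence => Cov(X,Y)=0
Var(5X - 4Y) = 5^2*Var(X) + (-4)^2*Var(Y)
= 25*1 + 16*1 = 41

41


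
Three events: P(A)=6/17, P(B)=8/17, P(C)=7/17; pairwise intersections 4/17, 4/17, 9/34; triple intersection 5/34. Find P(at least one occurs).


P(A∪B∪C) = P(A)+P(B)+P(C) - P(AB)-P(AC)-P(BC) + P(ABC)
= 6/17+8/17+7/17 - 4/17-4/17-9/34 + 5/34
= 11/17

11/17


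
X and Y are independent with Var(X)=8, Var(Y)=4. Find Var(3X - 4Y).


Independence => Cov(X,Y)=0
Var(3X - 4Y) = 3^2*Var(X) + (-4)^2*Var(Y)
= 9*8 + 16*4 = 136

136


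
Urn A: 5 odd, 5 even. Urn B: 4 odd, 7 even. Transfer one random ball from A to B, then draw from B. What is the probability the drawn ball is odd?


P(transfer odd) = 5/10 = 1/2; P(transfer even) = 1/2
If odd transferred: Urn II has 5 odd of 12, so P(odd|odd moved) = 5/12
If even transferred: Urn II has 4 odd of 12, so P(odd|even moved) = 1/3
By total probability: P(odd) = 1/2*5/12 + 1/2*1/3 = 3/8

3/8


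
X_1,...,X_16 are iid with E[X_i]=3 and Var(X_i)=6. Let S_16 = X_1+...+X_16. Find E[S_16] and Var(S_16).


E[S_n] = n*mu = 16*3 = 48
Var(S_n) = n*sigma^2 = 16*6 = 96

E[S_16]=48, Var(S_16)=96


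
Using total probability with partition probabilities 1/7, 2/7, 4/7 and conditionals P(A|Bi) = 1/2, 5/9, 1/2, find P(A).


P(A) = P(A|B1)P(B1) + P(A|B2)P(B2) + P(A|B3)P(B3)
= 1/2*1/7 + 5/9*2/7 + 1/2*4/7
= 1/14 + 10/63 + 2/7 = 65/126

65/126


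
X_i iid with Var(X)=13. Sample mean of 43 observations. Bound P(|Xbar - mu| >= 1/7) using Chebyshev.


Var(Xbar) = Var(X)/n = 13/43
Chebyshev: P(|Xbar-mu| >= 1/7) <= Var(Xbar)/(1/7)^2 = (13/43)/(1/49) = 637/43
Bound exceeds 1, so trivial bound: 1

1


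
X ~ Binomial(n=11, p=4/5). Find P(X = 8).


P(X=8) = C(11,8) * p^8 * (1-p)^3
= 165 * 65536/390625 * 1/125
= 2162688/9765625

2162688/9765625


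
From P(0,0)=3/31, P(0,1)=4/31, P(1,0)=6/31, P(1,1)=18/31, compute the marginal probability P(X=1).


P(X=1) = P(1,0)+P(1,1) = 6/31 + 18/31 = 24/31

24/31


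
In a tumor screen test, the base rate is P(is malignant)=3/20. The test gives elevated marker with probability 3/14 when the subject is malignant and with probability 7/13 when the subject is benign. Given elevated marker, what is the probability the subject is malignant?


P(A) = P(A|B)P(B) + P(A|B')P(B') = 3/14*3/20 + 7/13*17/20 = 1783/3640
P(B|A) = P(A|B)P(B)/P(A) = (9/280)/(1783/3640) = 117/1783

117/1783


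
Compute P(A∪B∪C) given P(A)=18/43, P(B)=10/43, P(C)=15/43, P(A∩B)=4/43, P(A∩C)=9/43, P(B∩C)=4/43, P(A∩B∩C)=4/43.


P(A∪B∪C) = P(A)+P(B)+P(C) - P(AB)-P(AC)-P(BC) + P(ABC)
= 18/43+10/43+15/43 - 4/43-9/43-4/43 + 4/43
= 30/43

30/43


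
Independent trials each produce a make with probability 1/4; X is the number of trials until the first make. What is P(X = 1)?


P(X=1) = (1-p)^0 * p = (3/4)^0 * 1/4
= 1 * 1/4 = 1/4

1/4


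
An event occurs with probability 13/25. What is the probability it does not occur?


P(A') = 1 - P(A) = 1 - 13/25 = 12/25

12/25


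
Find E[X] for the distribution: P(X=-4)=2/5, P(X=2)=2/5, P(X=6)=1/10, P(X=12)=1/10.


E[X] = sum(x * P(x))
= -4*2/5 + 2*2/5 + 6*1/10 + 12*1/10
= 1

1


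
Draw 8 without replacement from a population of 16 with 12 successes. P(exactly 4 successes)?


P(X=4) = C(12,4)*C(4,4) / C(16,8)
= 495*1 / 12870
= 495/12870 = 1/26

1/26


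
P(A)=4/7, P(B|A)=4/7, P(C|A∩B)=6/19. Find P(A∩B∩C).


P(A∩B∩C) = P(A) * P(B|A) * P(C|A∩B)
= 4/7 * 4/7 * 6/19
= 16/49 * 6/19 = 96/931

96/931


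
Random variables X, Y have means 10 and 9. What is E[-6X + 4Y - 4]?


E[-6X + 4Y - 4] = -6*E[X] + 4*E[Y] - 4
= (-6)*(10) + (4)*(9) + (-4)
= -60 + 36 - 4 = -28

-28


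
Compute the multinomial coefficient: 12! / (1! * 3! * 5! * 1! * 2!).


12! = 479001600
Denominator: 1!=1 * 3!=6 * 5!=120 * 1!=1 * 2!=2
Coefficient = 479001600 / 1440 = 332640

332640


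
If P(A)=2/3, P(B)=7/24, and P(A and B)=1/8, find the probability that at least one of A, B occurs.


P(A∪B) = P(A) + P(B) - P(A∩B)
= 2/3 + 7/24 - 1/8 = 5/6

5/6


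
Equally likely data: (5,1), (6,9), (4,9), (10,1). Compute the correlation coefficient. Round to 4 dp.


Cov(X,Y) = -5.0000, Var(X) = 5.1875, Var(Y) = 16.0000
rho = Cov/(sqrt(VarX)*sqrt(VarY)) = -0.5488

-0.5488


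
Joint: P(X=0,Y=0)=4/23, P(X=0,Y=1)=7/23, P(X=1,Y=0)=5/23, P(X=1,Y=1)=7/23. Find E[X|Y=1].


P(Y=1) = 14/23
E[X|Y=1] = (0*7 + 1*7)/14 = 7/14 = 1/2

1/2


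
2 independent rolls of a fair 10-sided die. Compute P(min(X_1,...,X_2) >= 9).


P(min >= 9) = P(all X_i >= 9) = (P(X_1 >= 9))^2
= (2/10)^2 = (1/5)^2 = 1/25

1/25


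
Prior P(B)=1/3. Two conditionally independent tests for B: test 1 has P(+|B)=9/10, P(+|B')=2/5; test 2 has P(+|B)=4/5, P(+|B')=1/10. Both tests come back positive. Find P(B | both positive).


After test 1: P(+) = 9/10*1/3 + 2/5*2/3 = 17/30
P(B|+) = (3/10)/(17/30) = 9/17
After test 2 (use post1 as new prior): P(+) = 4/5*9/17 + 1/10*8/17 = 8/17
P(B|+,+) = (36/85)/(8/17) = 9/10

9/10


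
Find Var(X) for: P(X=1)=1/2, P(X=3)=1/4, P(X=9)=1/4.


E[X] = 7/2, E[X^2] = 23
Var(X) = E[X^2] - (E[X])^2 = 23 - (7/2)^2 = 43/4

43/4


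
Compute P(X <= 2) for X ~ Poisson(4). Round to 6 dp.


P(X<=2) = e^(-4)*4^0/0! + e^(-4)*4^1/1! + e^(-4)*4^2/2!
≈ 0.0183156389 + 0.0732625556 + 0.1465251111
= 0.2381033056
≈ 0.238103

0.238103


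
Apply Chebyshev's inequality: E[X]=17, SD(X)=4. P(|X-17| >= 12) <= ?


k = 12/4 = 3
Chebyshev: P(|X-mu| >= k*sigma) <= 1/k^2 = 1/3^2 = 1/9

1/9


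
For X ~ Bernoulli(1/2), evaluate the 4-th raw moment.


For Bernoulli: X in {0,1}
E[X^4] = 0^4*(1-1/2) + 1^4*1/2 = 1/2

1/2


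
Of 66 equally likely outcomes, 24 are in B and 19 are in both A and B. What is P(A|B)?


P(A|B) = P(A∩B)/P(B) = (19/66)/(24/66) = 19/24

19/24


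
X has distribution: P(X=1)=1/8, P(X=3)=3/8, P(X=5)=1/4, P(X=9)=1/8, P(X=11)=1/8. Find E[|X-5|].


E[|X-5|] = sum(g(x)*P(x))
= 4*1/8 + 2*3/8 + 0*1/4 + 4*1/8 + 6*1/8
= 5/2

5/2


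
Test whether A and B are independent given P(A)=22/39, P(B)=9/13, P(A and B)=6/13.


P(A)*P(B) = 22/39*9/13 = 66/169
P(A∩B) = 6/13 != 66/169, so not independent

No, A and B are not independent


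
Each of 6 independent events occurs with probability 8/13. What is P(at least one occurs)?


P(at least one) = 1 - P(none)
P(none) = (1 - 8/13)^6 = (5/13)^6 = 15625/4826809
P(at least one) = 1 - 15625/4826809 = 4811184/4826809

4811184/4826809


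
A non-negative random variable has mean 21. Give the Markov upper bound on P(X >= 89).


Markov: P(X >= a) <= E[X]/a
P(X >= 89) <= 21/89

21/89


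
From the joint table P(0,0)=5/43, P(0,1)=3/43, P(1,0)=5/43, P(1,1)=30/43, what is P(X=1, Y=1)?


Read from table: P(X=1, Y=1) = 30/43

30/43


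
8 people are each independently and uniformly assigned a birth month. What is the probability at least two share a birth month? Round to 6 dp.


P(all different) = prod((12-i)/12 for i=0..7) = 0.046417
P(at least one match) = 1 - 0.046417 = 0.953583

0.953583


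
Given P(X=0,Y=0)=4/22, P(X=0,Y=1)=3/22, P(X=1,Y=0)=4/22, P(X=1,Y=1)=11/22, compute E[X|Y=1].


P(Y=1) = 14/22
E[X|Y=1] = (0*3 + 1*11)/14 = 11/14

11/14


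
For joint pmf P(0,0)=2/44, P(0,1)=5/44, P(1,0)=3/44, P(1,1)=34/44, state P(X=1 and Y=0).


Read from table: P(X=1, Y=0) = 3/44

3/44


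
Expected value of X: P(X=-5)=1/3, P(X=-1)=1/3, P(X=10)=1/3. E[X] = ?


E[X] = sum(x * P(x))
= -5*1/3 - 1*1/3 + 10*1/3
= 4/3

4/3


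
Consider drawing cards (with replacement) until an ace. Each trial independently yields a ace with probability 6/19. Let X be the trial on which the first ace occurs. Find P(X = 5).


P(X=5) = (1-p)^4 * p = (13/19)^4 * 6/19
= 28561/130321 * 6/19 = 171366/2476099

171366/2476099


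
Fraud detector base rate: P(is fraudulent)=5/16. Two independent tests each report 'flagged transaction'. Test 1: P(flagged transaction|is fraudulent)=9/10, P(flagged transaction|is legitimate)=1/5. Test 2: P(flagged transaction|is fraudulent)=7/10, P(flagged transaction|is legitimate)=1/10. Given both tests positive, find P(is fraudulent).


After test 1: P(+) = 9/10*5/16 + 1/5*11/16 = 67/160
P(B|+) = (9/32)/(67/160) = 45/67
After test 2 (use post1 as new prior): P(+) = 7/10*45/67 + 1/10*22/67 = 337/670
P(B|+,+) = (63/134)/(337/670) = 315/337

315/337


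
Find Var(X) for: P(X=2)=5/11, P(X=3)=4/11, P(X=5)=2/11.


E[X] = 32/11, E[X^2] = 106/11
Var(X) = E[X^2] - (E[X])^2 = 106/11 - (32/11)^2 = 142/121

142/121


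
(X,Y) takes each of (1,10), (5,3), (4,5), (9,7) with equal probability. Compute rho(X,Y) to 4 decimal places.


Cov(X,Y) = -2.6875, Var(X) = 8.1875, Var(Y) = 6.6875
rho = Cov/(sqrt(VarX)*sqrt(VarY)) = -0.3632

-0.3632


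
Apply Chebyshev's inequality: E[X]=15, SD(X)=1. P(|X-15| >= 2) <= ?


k = 2/1 = 2
Chebyshev: P(|X-mu| >= k*sigma) <= 1/k^2 = 1/2^2 = 1/4

1/4


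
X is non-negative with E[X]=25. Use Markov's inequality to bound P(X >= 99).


Markov: P(X >= a) <= E[X]/a
P(X >= 99) <= 25/99

25/99


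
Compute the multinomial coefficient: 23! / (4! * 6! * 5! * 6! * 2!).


23! = 25852016738884976640000
Denominator: 4!=24 * 6!=720 * 5!=120 * 6!=720 * 2!=2
Coefficient = 25852016738884976640000 / 2985984000 = 8657788098960

8657788098960


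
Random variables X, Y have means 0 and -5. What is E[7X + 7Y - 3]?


E[7X + 7Y - 3] = 7*E[X] + 7*E[Y] - 3
= (7)*(0) + (7)*(-5) + (-3)
= 0 - 35 - 3 = -38

-38


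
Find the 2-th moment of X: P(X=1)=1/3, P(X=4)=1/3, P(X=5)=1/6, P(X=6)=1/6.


E[X^2] = sum(x^2 * P(x))
= 1*1/3 + 16*1/3 + 25*1/6 + 36*1/6
= 95/6

95/6


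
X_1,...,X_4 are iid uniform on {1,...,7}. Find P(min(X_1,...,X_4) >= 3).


P(min >= 3) = P(all X_i >= 3) = (P(X_1 >= 3))^4
= (5/7)^4 = 625/2401

625/2401


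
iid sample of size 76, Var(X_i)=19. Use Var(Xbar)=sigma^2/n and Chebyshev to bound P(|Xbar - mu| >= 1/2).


Var(Xbar) = Var(X)/n = 19/76
Chebyshev: P(|Xbar-mu| >= 1/2) <= Var(Xbar)/(1/2)^2 = (1/4)/(1/4) = 1

1


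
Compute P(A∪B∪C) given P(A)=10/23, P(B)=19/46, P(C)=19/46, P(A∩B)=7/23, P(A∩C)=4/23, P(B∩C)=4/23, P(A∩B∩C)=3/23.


P(A∪B∪C) = P(A)+P(B)+P(C) - P(AB)-P(AC)-P(BC) + P(ABC)
= 10/23+19/46+19/46 - 7/23-4/23-4/23 + 3/23
= 17/23

17/23


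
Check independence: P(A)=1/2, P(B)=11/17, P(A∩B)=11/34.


P(A)*P(B) = 1/2*11/17 = 11/34
P(A∩B) = 11/34, which equals P(A)P(B), so independent

Yes, A and B are independent


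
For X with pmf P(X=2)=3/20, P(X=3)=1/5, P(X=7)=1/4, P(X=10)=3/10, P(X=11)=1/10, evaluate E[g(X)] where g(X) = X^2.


E[X^2] = sum(g(x)*P(x))
= 4*3/20 + 9*1/5 + 49*1/4 + 100*3/10 + 121*1/10
= 227/4

227/4


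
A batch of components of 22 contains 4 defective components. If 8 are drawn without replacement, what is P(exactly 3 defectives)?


P(X=3) = C(4,3)*C(18,5) / C(22,8)
= 4*8568 / 319770
= 34272/319770 = 112/1045

112/1045


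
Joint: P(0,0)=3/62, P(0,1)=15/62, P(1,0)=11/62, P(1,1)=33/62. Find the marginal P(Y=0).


P(Y=0) = P(0,0)+P(1,0) = 3/62 + 11/62 = 14/62 = 7/31

7/31


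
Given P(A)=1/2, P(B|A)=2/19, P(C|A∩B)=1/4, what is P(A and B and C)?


P(A∩B∩C) = P(A) * P(B|A) * P(C|A∩B)
= 1/2 * 2/19 * 1/4
= 1/19 * 1/4 = 1/76

1/76


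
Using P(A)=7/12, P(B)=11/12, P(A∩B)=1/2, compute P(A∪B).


P(A∪B) = P(A) + P(B) - P(A∩B)
= 7/12 + 11/12 - 1/2 = 1

1


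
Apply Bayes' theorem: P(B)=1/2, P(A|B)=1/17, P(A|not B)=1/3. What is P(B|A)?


P(A) = P(A|B)P(B) + P(A|B')P(B') = 1/17*1/2 + 1/3*1/2 = 10/51
P(B|A) = P(A|B)P(B)/P(A) = (1/34)/(10/51) = 3/20

3/20


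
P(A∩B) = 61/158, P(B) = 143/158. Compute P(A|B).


P(A|B) = P(A∩B)/P(B) = (61/158)/(143/158) = 61/143

61/143


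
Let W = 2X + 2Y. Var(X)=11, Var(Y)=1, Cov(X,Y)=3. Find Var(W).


Var(2X + 2Y) = 2^2*Var(X) + 2^2*Var(Y) + 2*2*2*Cov(X,Y)
= 4*11 + 4*1 + 8*3
= 44 + 4 + 24 = 72

72


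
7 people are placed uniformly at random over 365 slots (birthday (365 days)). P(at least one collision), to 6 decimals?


P(all different) = prod((365-i)/365 for i=0..6) = 0.943764
P(at least one match) = 1 - 0.943764 = 0.056236

0.056236


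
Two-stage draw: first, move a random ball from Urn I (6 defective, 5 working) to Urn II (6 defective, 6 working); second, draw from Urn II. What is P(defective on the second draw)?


P(transfer defective) = 6/11; P(transfer working) = 5/11
If defective transferred: Urn II has 7 defective of 13, so P(defective|defective moved) = 7/13
If working transferred: Urn II has 6 defective of 13, so P(defective|working moved) = 6/13
By total probability: P(defective) = 6/11*7/13 + 5/11*6/13 = 72/143

72/143


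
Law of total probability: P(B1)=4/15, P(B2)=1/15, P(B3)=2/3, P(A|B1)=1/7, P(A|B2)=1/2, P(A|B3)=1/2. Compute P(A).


P(A) = P(A|B1)P(B1) + P(A|B2)P(B2) + P(A|B3)P(B3)
= 1/7*4/15 + 1/2*1/15 + 1/2*2/3
= 4/105 + 1/30 + 1/3 = 17/42

17/42


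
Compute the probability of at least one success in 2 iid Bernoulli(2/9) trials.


P(at least one) = 1 - P(none)
P(none) = (1 - 2/9)^2 = (7/9)^2 = 49/81
P(at least one) = 1 - 49/81 = 32/81

32/81


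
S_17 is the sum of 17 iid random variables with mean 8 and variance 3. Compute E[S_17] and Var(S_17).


E[S_n] = n*mu = 17*8 = 136
Var(S_n) = n*sigma^2 = 17*3 = 51

E[S_17]=136, Var(S_17)=51


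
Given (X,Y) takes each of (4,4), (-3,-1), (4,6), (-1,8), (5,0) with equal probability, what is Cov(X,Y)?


E[X]=9/5, E[Y]=17/5, E[XY]=7
Cov(X,Y) = E[XY] - E[X]E[Y] = 7 - 9/5*17/5 = 22/25

22/25


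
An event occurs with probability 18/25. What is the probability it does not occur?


P(A') = 1 - P(A) = 1 - 18/25 = 7/25

7/25


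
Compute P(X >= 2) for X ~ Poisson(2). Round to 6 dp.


P(X>=2) = 1 - P(X<=1) = 1 - (e^(-2)*2^0/0! + e^(-2)*2^1/1!)
≈ 1 - (0.1353352832 + 0.2706705665)
= 1 - 0.4060058497 = 0.5939941503
≈ 0.593994

0.593994


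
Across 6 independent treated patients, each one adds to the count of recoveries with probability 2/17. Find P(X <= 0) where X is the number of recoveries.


P(X<=0) = P(X=0)
= 11390625/24137569
= 11390625/24137569

11390625/24137569


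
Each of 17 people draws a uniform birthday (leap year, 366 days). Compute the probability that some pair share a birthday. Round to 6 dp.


P(all different) = prod((366-i)/366 for i=0..16) = 0.685712
P(at least one match) = 1 - 0.685712 = 0.314288

0.314288


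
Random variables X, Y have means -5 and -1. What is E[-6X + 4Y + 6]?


E[-6X + 4Y + 6] = -6*E[X] + 4*E[Y] + 6
= (-6)*(-5) + (4)*(-1) + (6)
= 30 - 4 + 6 = 32

32


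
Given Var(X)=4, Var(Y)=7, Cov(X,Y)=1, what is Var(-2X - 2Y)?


Var(-2X - 2Y) = (-2)^2*Var(X) + (-2)^2*Var(Y) + 2*(-2)*(-2)*Cov(X,Y)
= 4*4 + 4*7 + 8*1
= 16 + 28 + 8 = 52

52


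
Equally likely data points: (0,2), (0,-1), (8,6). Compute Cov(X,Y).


E[X]=8/3, E[Y]=7/3, E[XY]=16
Cov(X,Y) = E[XY] - E[X]E[Y] = 16 - 8/3*7/3 = 88/9

88/9


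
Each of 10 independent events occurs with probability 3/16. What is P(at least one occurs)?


P(at least one) = 1 - P(none)
P(none) = (1 - 3/16)^10 = (13/16)^10 = 137858491849/1099511627776
P(at least one) = 1 - 137858491849/1099511627776 = 961653135927/1099511627776

961653135927/1099511627776


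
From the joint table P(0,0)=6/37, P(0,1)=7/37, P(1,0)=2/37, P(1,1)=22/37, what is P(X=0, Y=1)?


Read from table: P(X=0, Y=1) = 7/37

7/37


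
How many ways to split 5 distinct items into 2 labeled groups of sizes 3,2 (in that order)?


5! = 120
Denominator: 3!=6 * 2!=2
Coefficient = 120 / 12 = 10

10


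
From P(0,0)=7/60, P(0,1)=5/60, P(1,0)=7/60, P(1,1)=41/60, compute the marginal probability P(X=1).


P(X=1) = P(1,0)+P(1,1) = 7/60 + 41/60 = 48/60 = 4/5

4/5


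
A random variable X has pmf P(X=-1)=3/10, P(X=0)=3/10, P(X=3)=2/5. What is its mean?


E[X] = sum(x * P(x))
= -1*3/10 + 0*3/10 + 3*2/5
= 9/10

9/10


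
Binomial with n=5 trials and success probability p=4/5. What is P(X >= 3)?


P(X>=3) = P(X=3) + P(X=4) + P(X=5)
= 128/625 + 256/625 + 1024/3125
= 2944/3125

2944/3125


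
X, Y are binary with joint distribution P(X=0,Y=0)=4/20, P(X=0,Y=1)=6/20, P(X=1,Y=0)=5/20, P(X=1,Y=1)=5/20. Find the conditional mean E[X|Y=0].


P(Y=0) = 9/20
E[X|Y=0] = (0*4 + 1*5)/9 = 5/9

5/9


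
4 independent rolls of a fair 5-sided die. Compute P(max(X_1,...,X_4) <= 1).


P(max <= 1) = P(all X_i <= 1) = (P(X_1 <= 1))^4
= (1/5)^4 = 1/625

1/625


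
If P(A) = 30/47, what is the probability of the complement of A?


P(A') = 1 - P(A) = 1 - 30/47 = 17/47

17/47


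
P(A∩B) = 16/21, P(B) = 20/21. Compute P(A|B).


P(A|B) = P(A∩B)/P(B) = (16/21)/(20/21) = 16/20 = 4/5

4/5


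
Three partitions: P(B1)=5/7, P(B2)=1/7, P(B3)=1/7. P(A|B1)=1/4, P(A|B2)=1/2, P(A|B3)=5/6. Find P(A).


P(A) = P(A|B1)P(B1) + P(A|B2)P(B2) + P(A|B3)P(B3)
= 1/4*5/7 + 1/2*1/7 + 5/6*1/7
= 5/28 + 1/14 + 5/42 = 31/84

31/84


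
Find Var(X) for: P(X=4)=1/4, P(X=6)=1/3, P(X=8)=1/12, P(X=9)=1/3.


E[X] = 20/3, E[X^2] = 145/3
Var(X) = E[X^2] - (E[X])^2 = 145/3 - (20/3)^2 = 35/9

35/9


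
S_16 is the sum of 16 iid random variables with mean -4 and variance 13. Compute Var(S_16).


By independence, Var(S_n) = n*Var(X_1) = 16*13 = 208

208


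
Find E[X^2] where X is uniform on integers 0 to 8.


E[X^2] = (1/9) * sum(x^2 for x=0..8)
= 204/9 = 68/3

68/3


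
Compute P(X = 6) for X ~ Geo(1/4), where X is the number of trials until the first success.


P(X=6) = (1-p)^5 * p = (3/4)^5 * 1/4
= 243/1024 * 1/4 = 243/4096

243/4096


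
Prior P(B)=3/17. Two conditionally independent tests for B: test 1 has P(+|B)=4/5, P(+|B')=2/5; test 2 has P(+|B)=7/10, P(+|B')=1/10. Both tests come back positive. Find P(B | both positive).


After test 1: P(+) = 4/5*3/17 + 2/5*14/17 = 8/17
P(B|+) = (12/85)/(8/17) = 3/10
After test 2 (use post1 as new prior): P(+) = 7/10*3/10 + 1/10*7/10 = 7/25
P(B|+,+) = (21/100)/(7/25) = 3/4

3/4


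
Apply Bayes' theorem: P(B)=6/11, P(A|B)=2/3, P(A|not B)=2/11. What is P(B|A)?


P(A) = P(A|B)P(B) + P(A|B')P(B') = 2/3*6/11 + 2/11*5/11 = 54/121
P(B|A) = P(A|B)P(B)/P(A) = (4/11)/(54/121) = 22/27

22/27


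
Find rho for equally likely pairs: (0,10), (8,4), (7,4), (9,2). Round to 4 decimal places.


Cov(X,Y) = -10.5000, Var(X) = 12.5000, Var(Y) = 9.0000
rho = Cov/(sqrt(VarX)*sqrt(VarY)) = -0.9899

-0.9899


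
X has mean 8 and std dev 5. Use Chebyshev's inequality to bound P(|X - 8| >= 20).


k = 20/5 = 4
Chebyshev: P(|X-mu| >= k*sigma) <= 1/k^2 = 1/4^2 = 1/16

1/16


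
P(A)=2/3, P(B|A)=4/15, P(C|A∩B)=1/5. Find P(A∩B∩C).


P(A∩B∩C) = P(A) * P(B|A) * P(C|A∩B)
= 2/3 * 4/15 * 1/5
= 8/45 * 1/5 = 8/225

8/225


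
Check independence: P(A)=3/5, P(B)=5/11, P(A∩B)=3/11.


P(A)*P(B) = 3/5*5/11 = 3/11
P(A∩B) = 3/11, which equals P(A)P(B), so independent

Yes, A and B are independent


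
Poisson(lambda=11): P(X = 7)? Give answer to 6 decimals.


P(X=7) = e^(-11) * 11^7 / 7!
≈ 0.00001670170079 * 19487171 / 5040
≈ 0.064577

0.064577


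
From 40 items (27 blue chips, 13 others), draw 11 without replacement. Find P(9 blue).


P(X=9) = C(27,9)*C(13,2) / C(40,11)
= 4686825*78 / 2311801440
= 365572350/2311801440 = 49335/311984

49335/311984


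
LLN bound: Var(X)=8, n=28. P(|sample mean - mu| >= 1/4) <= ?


Var(Xbar) = Var(X)/n = 8/28
Chebyshev: P(|Xbar-mu| >= 1/4) <= Var(Xbar)/(1/4)^2 = (2/7)/(1/16) = 32/7
Bound exceeds 1, so trivial bound: 1

1


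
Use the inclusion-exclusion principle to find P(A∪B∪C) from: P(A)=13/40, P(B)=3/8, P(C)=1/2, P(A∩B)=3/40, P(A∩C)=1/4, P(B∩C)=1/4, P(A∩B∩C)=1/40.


P(A∪B∪C) = P(A)+P(B)+P(C) - P(AB)-P(AC)-P(BC) + P(ABC)
= 13/40+3/8+1/2 - 3/40-1/4-1/4 + 1/40
= 13/20

13/20


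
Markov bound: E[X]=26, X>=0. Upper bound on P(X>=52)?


Markov: P(X >= a) <= E[X]/a
P(X >= 52) <= 26/52 = 1/2

1/2


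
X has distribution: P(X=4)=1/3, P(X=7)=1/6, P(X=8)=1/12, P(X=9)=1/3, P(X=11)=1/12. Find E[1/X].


E[1/X] = sum(g(x)*P(x))
= 1/4*1/3 + 1/7*1/6 + 1/8*1/12 + 1/9*1/3 + 1/11*1/12
= 10789/66528

10789/66528


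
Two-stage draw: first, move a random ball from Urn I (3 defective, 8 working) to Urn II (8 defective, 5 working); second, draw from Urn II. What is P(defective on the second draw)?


P(transfer defective) = 3/11; P(transfer working) = 8/11
If defective transferred: Urn II has 9 defective of 14, so P(defective|defective moved) = 9/14
If working transferred: Urn II has 8 defective of 14, so P(defective|working moved) = 4/7
By total probability: P(defective) = 3/11*9/14 + 8/11*4/7 = 13/22

13/22


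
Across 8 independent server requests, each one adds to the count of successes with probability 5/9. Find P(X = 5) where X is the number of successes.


P(X=5) = C(8,5) * p^5 * (1-p)^3
= 56 * 3125/59049 * 64/729
= 11200000/43046721

11200000/43046721


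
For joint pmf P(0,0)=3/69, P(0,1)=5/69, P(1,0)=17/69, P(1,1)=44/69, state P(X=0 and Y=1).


Read from table: P(X=0, Y=1) = 5/69

5/69


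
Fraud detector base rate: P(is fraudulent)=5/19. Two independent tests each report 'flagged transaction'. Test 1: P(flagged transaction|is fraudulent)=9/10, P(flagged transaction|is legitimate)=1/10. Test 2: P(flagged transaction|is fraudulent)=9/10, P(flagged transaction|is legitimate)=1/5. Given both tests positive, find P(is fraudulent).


After test 1: P(+) = 9/10*5/19 + 1/10*14/19 = 59/190
P(B|+) = (9/38)/(59/190) = 45/59
After test 2 (use post1 as new prior): P(+) = 9/10*45/59 + 1/5*14/59 = 433/590
P(B|+,+) = (81/118)/(433/590) = 405/433

405/433


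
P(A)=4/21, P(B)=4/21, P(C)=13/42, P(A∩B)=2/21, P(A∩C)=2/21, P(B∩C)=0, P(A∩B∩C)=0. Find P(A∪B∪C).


P(A∪B∪C) = P(A)+P(B)+P(C) - P(AB)-P(AC)-P(BC) + P(ABC)
= 4/21+4/21+13/42 - 2/21-2/21-0 + 0
= 1/2

1/2


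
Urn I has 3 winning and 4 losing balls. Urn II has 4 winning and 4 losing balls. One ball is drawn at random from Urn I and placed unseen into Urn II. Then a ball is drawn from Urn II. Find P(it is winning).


P(transfer winning) = 3/7; P(transfer losing) = 4/7
If winning transferred: Urn II has 5 winning of 9, so P(winning|winning moved) = 5/9
If losing transferred: Urn II has 4 winning of 9, so P(winning|losing moved) = 4/9
By total probability: P(winning) = 3/7*5/9 + 4/7*4/9 = 31/63

31/63


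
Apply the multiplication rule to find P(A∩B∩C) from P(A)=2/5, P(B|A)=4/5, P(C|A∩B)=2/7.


P(A∩B∩C) = P(A) * P(B|A) * P(C|A∩B)
= 2/5 * 4/5 * 2/7
= 8/25 * 2/7 = 16/175

16/175


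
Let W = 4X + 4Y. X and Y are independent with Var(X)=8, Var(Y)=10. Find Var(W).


Independence => Cov(X,Y)=0
Var(4X + 4Y) = 4^2*Var(X) + 4^2*Var(Y)
= 16*8 + 16*10 = 288

288


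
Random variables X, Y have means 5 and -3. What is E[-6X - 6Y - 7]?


E[-6X - 6Y - 7] = -6*E[X] - 6*E[Y] - 7
= (-6)*(5) + (-6)*(-3) + (-7)
= -30 + 18 - 7 = -19

-19


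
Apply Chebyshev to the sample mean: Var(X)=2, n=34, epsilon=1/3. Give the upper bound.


Var(Xbar) = Var(X)/n = 2/34
Chebyshev: P(|Xbar-mu| >= 1/3) <= Var(Xbar)/(1/3)^2 = (1/17)/(1/9) = 9/17

9/17


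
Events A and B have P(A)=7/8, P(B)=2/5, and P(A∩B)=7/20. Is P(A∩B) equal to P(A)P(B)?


P(A)*P(B) = 7/8*2/5 = 7/20
P(A∩B) = 7/20, which equals P(A)P(B), so independent

Yes, A and B are independent


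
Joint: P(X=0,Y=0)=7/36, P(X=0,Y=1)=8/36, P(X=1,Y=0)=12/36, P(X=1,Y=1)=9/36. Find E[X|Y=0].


P(Y=0) = 19/36
E[X|Y=0] = (0*7 + 1*12)/19 = 12/19

12/19


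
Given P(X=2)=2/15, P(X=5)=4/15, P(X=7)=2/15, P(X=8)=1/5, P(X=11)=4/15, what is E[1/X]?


E[1/X] = sum(g(x)*P(x))
= 1/2*2/15 + 1/5*4/15 + 1/7*2/15 + 1/8*1/5 + 1/11*4/15
= 8699/46200

8699/46200


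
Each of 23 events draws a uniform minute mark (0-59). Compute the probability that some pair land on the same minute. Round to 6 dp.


P(all different) = prod((60-i)/60 for i=0..22) = 0.007655
P(at least one match) = 1 - 0.007655 = 0.992345

0.992345


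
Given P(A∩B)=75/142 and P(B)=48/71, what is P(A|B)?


P(A|B) = P(A∩B)/P(B) = (75/142)/(96/142) = 75/96 = 25/32

25/32


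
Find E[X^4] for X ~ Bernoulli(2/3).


For Bernoulli: X in {0,1}
E[X^4] = 0^4*(1-2/3) + 1^4*2/3 = 2/3

2/3


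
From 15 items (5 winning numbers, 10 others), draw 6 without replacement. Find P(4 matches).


P(X=4) = C(5,4)*C(10,2) / C(15,6)
= 5*45 / 5005
= 225/5005 = 45/1001

45/1001


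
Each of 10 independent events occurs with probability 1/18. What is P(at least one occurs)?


P(at least one) = 1 - P(none)
P(none) = (1 - 1/18)^10 = (17/18)^10 = 2015993900449/3570467226624
P(at least one) = 1 - 2015993900449/3570467226624 = 1554473326175/3570467226624

1554473326175/3570467226624


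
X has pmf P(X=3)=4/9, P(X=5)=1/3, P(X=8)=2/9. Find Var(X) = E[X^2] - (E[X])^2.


E[X] = 43/9, E[X^2] = 239/9
Var(X) = E[X^2] - (E[X])^2 = 239/9 - (43/9)^2 = 302/81

302/81


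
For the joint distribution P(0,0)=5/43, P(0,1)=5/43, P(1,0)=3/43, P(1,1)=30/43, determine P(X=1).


P(X=1) = P(1,0)+P(1,1) = 3/43 + 30/43 = 33/43

33/43


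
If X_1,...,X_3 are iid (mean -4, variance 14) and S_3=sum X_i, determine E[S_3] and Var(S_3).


E[S_n] = n*mu = 3*-4 = -12
Var(S_n) = n*sigma^2 = 3*14 = 42

E[S_3]=-12, Var(S_3)=42


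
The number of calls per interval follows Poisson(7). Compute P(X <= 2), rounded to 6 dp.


P(X<=2) = e^(-7)*7^0/0! + e^(-7)*7^1/1! + e^(-7)*7^2/2!
≈ 0.0009118820 + 0.0063831738 + 0.0223411082
= 0.0296361640
≈ 0.029636

0.029636


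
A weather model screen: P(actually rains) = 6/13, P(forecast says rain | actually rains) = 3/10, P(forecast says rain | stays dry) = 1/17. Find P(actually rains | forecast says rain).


P(A) = P(A|B)P(B) + P(A|B')P(B') = 3/10*6/13 + 1/17*7/13 = 188/1105
P(B|A) = P(A|B)P(B)/P(A) = (9/65)/(188/1105) = 153/188

153/188


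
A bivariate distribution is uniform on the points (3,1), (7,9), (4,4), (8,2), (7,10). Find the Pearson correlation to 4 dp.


Cov(X,Y) = 3.4400, Var(X) = 3.7600, Var(Y) = 13.3600
rho = Cov/(sqrt(VarX)*sqrt(VarY)) = 0.4854

0.4854


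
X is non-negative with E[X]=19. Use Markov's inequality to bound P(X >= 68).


Markov: P(X >= a) <= E[X]/a
P(X >= 68) <= 19/68

19/68


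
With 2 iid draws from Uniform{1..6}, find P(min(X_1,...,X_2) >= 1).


P(min >= 1) = P(all X_i >= 1) = (P(X_1 >= 1))^2
= (6/6)^2 = 1^2 = 1

1


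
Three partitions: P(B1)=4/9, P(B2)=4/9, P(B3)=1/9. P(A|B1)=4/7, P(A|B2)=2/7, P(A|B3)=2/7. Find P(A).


P(A) = P(A|B1)P(B1) + P(A|B2)P(B2) + P(A|B3)P(B3)
= 4/7*4/9 + 2/7*4/9 + 2/7*1/9
= 16/63 + 8/63 + 2/63 = 26/63

26/63


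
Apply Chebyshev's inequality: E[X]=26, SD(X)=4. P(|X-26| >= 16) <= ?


k = 16/4 = 4
Chebyshev: P(|X-mu| >= k*sigma) <= 1/k^2 = 1/4^2 = 1/16

1/16


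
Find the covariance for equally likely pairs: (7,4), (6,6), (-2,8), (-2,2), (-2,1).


E[X]=7/5, E[Y]=21/5, E[XY]=42/5
Cov(X,Y) = E[XY] - E[X]E[Y] = 42/5 - 7/5*21/5 = 63/25

63/25


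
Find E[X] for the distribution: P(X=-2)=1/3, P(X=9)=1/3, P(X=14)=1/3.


E[X] = sum(x * P(x))
= -2*1/3 + 9*1/3 + 14*1/3
= 7

7


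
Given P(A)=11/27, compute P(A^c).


P(A') = 1 - P(A) = 1 - 11/27 = 16/27

16/27


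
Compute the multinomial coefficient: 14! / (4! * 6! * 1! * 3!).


14! = 87178291200
Denominator: 4!=24 * 6!=720 * 1!=1 * 3!=6
Coefficient = 87178291200 / 103680 = 840840

840840


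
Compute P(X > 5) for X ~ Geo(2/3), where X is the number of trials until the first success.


P(X > 5) = P(first 5 trials all fail) = (1-p)^5 = (1/3)^5 = 1/243

1/243


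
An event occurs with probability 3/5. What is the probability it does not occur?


P(A') = 1 - P(A) = 1 - 3/5 = 2/5

2/5


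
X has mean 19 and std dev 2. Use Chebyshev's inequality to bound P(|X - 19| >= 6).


k = 6/2 = 3
Chebyshev: P(|X-mu| >= k*sigma) <= 1/k^2 = 1/3^2 = 1/9

1/9


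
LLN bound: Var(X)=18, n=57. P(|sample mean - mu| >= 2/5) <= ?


Var(Xbar) = Var(X)/n = 18/57
Chebyshev: P(|Xbar-mu| >= 2/5) <= Var(Xbar)/(2/5)^2 = (6/19)/(4/25) = 75/38
Bound exceeds 1, so trivial bound: 1

1


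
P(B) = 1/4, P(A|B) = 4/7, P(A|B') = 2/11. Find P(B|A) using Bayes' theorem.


P(A) = P(A|B)P(B) + P(A|B')P(B') = 4/7*1/4 + 2/11*3/4 = 43/154
P(B|A) = P(A|B)P(B)/P(A) = (1/7)/(43/154) = 22/43

22/43


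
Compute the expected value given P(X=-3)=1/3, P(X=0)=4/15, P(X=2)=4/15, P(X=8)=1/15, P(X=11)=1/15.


E[X] = sum(x * P(x))
= -3*1/3 + 0*4/15 + 2*4/15 + 8*1/15 + 11*1/15
= 4/5

4/5


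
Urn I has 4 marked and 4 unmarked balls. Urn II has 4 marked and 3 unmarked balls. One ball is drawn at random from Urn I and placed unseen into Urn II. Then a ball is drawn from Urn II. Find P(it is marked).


P(transfer marked) = 4/8 = 1/2; P(transfer unmarked) = 1/2
If marked transferred: Urn II has 5 marked of 8, so P(marked|marked moved) = 5/8
If unmarked transferred: Urn II has 4 marked of 8, so P(marked|unmarked moved) = 1/2
By total probability: P(marked) = 1/2*5/8 + 1/2*1/2 = 9/16

9/16


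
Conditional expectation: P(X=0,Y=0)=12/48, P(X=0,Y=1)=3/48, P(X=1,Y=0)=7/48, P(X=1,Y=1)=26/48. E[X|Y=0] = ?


P(Y=0) = 19/48
E[X|Y=0] = (0*12 + 1*7)/19 = 7/19

7/19


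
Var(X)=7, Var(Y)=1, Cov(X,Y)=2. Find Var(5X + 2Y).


Var(5X + 2Y) = 5^2*Var(X) + 2^2*Var(Y) + 2*5*2*Cov(X,Y)
= 25*7 + 4*1 + 20*2
= 175 + 4 + 40 = 219

219


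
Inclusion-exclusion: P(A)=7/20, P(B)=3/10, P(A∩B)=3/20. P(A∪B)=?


P(A∪B) = P(A) + P(B) - P(A∩B)
= 7/20 + 3/10 - 3/20 = 1/2

1/2
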